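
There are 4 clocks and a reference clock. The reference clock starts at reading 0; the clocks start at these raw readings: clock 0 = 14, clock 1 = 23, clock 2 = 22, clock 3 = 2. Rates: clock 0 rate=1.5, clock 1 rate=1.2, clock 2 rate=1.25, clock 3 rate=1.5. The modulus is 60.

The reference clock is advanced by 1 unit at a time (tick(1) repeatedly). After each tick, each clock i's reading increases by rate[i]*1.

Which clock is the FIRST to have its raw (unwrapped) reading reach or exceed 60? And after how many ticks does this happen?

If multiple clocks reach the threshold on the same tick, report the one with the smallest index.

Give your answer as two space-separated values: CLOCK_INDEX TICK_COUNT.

clock 0: start=14, rate=1.5, needs 60-14 = 46; ticks = ceil(46/1.5) = ceil(30.6667) = 31; reading at tick 31 = 14 + 1.5*31 = 60.5000
clock 1: start=23, rate=1.2, needs 60-23 = 37; ticks = ceil(37/1.2) = ceil(30.8333) = 31; reading at tick 31 = 23 + 1.2*31 = 60.2000
clock 2: start=22, rate=1.25, needs 60-22 = 38; ticks = ceil(38/1.25) = ceil(30.4000) = 31; reading at tick 31 = 22 + 1.25*31 = 60.7500
clock 3: start=2, rate=1.5, needs 60-2 = 58; ticks = ceil(58/1.5) = ceil(38.6667) = 39; reading at tick 39 = 2 + 1.5*39 = 60.5000
Minimum tick count = 31; winners = [0, 1, 2]; smallest index = 0

Answer: 0 31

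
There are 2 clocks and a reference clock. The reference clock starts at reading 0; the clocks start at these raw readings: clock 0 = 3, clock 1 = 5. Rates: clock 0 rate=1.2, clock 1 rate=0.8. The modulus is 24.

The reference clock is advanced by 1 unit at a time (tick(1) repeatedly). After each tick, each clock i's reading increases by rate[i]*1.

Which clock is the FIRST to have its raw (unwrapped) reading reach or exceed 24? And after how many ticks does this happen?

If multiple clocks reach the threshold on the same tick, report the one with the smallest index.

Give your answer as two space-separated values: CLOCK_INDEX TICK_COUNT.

Answer: 0 18

Derivation:
clock 0: start=3, rate=1.2, needs 24-3 = 21; ticks = ceil(21/1.2) = ceil(17.5000) = 18; reading at tick 18 = 3 + 1.2*18 = 24.6000
clock 1: start=5, rate=0.8, needs 24-5 = 19; ticks = ceil(19/0.8) = ceil(23.7500) = 24; reading at tick 24 = 5 + 0.8*24 = 24.2000
Minimum tick count = 18; winners = [0]; smallest index = 0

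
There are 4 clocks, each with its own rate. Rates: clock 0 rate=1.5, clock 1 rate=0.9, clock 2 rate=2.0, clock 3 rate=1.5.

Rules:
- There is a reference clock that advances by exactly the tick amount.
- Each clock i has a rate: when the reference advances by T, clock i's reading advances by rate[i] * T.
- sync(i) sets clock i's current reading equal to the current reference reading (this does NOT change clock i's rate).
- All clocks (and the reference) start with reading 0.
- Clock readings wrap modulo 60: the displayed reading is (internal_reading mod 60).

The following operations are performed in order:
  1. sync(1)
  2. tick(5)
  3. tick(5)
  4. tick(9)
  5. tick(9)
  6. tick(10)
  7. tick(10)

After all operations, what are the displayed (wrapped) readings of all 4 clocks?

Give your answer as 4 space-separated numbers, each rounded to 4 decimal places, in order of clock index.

Answer: 12.0000 43.2000 36.0000 12.0000

Derivation:
After op 1 sync(1): ref=0.0000 raw=[0.0000 0.0000 0.0000 0.0000]
After op 2 tick(5): ref=5.0000 raw=[7.5000 4.5000 10.0000 7.5000]
After op 3 tick(5): ref=10.0000 raw=[15.0000 9.0000 20.0000 15.0000]
After op 4 tick(9): ref=19.0000 raw=[28.5000 17.1000 38.0000 28.5000]
After op 5 tick(9): ref=28.0000 raw=[42.0000 25.2000 56.0000 42.0000]
After op 6 tick(10): ref=38.0000 raw=[57.0000 34.2000 76.0000 57.0000]
After op 7 tick(10): ref=48.0000 raw=[72.0000 43.2000 96.0000 72.0000]
Wrap final raw readings (mod 60): 72.0000 mod 60 = 12.0000; 43.2000 mod 60 = 43.2000; 96.0000 mod 60 = 36.0000; 72.0000 mod 60 = 12.0000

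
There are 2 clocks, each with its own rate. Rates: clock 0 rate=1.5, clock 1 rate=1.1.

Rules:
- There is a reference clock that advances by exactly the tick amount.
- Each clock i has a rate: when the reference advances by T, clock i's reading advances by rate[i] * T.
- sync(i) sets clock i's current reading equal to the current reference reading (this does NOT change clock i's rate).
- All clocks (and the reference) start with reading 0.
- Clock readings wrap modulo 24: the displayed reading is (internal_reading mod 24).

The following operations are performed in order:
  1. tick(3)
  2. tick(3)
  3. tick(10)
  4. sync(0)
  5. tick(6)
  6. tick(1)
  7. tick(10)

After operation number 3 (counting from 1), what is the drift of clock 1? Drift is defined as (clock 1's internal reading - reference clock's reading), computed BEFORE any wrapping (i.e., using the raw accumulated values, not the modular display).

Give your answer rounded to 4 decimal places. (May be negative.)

Answer: 1.6000

Derivation:
After op 1 tick(3): ref=3.0000 raw=[4.5000 3.3000]
After op 2 tick(3): ref=6.0000 raw=[9.0000 6.6000]
After op 3 tick(10): ref=16.0000 raw=[24.0000 17.6000]
Drift of clock 1 after op 3: 17.6000 - 16.0000 = 1.6000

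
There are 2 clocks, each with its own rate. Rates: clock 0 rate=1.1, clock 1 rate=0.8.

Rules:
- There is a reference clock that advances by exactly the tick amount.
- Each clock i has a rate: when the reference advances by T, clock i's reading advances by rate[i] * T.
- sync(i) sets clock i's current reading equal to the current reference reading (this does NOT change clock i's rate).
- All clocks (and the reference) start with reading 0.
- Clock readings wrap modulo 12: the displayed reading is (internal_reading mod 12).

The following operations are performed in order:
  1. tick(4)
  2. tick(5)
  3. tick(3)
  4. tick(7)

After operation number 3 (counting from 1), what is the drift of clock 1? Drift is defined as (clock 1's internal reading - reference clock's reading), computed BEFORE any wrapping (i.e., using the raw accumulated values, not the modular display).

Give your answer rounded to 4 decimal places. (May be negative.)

After op 1 tick(4): ref=4.0000 raw=[4.4000 3.2000]
After op 2 tick(5): ref=9.0000 raw=[9.9000 7.2000]
After op 3 tick(3): ref=12.0000 raw=[13.2000 9.6000]
Drift of clock 1 after op 3: 9.6000 - 12.0000 = -2.4000

Answer: -2.4000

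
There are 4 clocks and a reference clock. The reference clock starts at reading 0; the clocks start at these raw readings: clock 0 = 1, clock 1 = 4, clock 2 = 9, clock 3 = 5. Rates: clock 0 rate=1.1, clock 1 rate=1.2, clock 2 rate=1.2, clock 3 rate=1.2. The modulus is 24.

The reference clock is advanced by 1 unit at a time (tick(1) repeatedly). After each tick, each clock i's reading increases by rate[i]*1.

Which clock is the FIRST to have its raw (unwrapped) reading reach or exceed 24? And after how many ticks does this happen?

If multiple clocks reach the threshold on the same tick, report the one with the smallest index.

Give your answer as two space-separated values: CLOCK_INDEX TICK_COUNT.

Answer: 2 13

Derivation:
clock 0: start=1, rate=1.1, needs 24-1 = 23; ticks = ceil(23/1.1) = ceil(20.9091) = 21; reading at tick 21 = 1 + 1.1*21 = 24.1000
clock 1: start=4, rate=1.2, needs 24-4 = 20; ticks = ceil(20/1.2) = ceil(16.6667) = 17; reading at tick 17 = 4 + 1.2*17 = 24.4000
clock 2: start=9, rate=1.2, needs 24-9 = 15; ticks = ceil(15/1.2) = ceil(12.5000) = 13; reading at tick 13 = 9 + 1.2*13 = 24.6000
clock 3: start=5, rate=1.2, needs 24-5 = 19; ticks = ceil(19/1.2) = ceil(15.8333) = 16; reading at tick 16 = 5 + 1.2*16 = 24.2000
Minimum tick count = 13; winners = [2]; smallest index = 2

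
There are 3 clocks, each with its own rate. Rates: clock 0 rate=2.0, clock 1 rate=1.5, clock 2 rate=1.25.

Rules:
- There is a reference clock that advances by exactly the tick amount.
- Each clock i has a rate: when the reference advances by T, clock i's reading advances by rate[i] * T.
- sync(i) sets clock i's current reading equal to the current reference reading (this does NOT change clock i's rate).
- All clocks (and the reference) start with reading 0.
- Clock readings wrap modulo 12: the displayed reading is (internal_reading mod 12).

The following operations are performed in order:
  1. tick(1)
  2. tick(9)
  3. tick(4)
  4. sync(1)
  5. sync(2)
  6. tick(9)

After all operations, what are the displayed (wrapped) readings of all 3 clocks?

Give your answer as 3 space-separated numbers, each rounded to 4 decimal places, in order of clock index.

After op 1 tick(1): ref=1.0000 raw=[2.0000 1.5000 1.2500]
After op 2 tick(9): ref=10.0000 raw=[20.0000 15.0000 12.5000]
After op 3 tick(4): ref=14.0000 raw=[28.0000 21.0000 17.5000]
After op 4 sync(1): ref=14.0000 raw=[28.0000 14.0000 17.5000]
After op 5 sync(2): ref=14.0000 raw=[28.0000 14.0000 14.0000]
After op 6 tick(9): ref=23.0000 raw=[46.0000 27.5000 25.2500]
Wrap final raw readings (mod 12): 46.0000 mod 12 = 10.0000; 27.5000 mod 12 = 3.5000; 25.2500 mod 12 = 1.2500

Answer: 10.0000 3.5000 1.2500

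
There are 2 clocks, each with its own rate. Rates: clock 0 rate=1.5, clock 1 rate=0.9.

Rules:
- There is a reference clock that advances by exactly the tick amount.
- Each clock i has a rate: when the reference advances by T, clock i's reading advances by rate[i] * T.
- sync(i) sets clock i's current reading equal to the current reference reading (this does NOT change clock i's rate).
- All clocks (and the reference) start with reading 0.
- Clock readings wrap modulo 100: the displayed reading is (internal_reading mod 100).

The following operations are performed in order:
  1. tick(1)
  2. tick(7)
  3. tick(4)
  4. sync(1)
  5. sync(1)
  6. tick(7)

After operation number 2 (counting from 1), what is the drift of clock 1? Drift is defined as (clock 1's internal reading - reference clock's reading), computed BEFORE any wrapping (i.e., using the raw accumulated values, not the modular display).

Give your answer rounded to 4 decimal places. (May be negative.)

Answer: -0.8000

Derivation:
After op 1 tick(1): ref=1.0000 raw=[1.5000 0.9000]
After op 2 tick(7): ref=8.0000 raw=[12.0000 7.2000]
Drift of clock 1 after op 2: 7.2000 - 8.0000 = -0.8000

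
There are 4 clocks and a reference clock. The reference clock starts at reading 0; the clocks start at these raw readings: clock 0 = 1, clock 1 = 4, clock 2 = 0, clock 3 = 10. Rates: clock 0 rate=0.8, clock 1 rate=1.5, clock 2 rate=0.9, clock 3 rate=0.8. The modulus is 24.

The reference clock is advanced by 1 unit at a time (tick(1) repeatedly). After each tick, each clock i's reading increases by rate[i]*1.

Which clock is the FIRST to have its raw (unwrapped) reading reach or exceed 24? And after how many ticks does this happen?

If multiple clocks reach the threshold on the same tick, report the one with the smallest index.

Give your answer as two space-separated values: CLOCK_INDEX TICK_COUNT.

Answer: 1 14

Derivation:
clock 0: start=1, rate=0.8, needs 24-1 = 23; ticks = ceil(23/0.8) = ceil(28.7500) = 29; reading at tick 29 = 1 + 0.8*29 = 24.2000
clock 1: start=4, rate=1.5, needs 24-4 = 20; ticks = ceil(20/1.5) = ceil(13.3333) = 14; reading at tick 14 = 4 + 1.5*14 = 25.0000
clock 2: start=0, rate=0.9, needs 24-0 = 24; ticks = ceil(24/0.9) = ceil(26.6667) = 27; reading at tick 27 = 0 + 0.9*27 = 24.3000
clock 3: start=10, rate=0.8, needs 24-10 = 14; ticks = ceil(14/0.8) = ceil(17.5000) = 18; reading at tick 18 = 10 + 0.8*18 = 24.4000
Minimum tick count = 14; winners = [1]; smallest index = 1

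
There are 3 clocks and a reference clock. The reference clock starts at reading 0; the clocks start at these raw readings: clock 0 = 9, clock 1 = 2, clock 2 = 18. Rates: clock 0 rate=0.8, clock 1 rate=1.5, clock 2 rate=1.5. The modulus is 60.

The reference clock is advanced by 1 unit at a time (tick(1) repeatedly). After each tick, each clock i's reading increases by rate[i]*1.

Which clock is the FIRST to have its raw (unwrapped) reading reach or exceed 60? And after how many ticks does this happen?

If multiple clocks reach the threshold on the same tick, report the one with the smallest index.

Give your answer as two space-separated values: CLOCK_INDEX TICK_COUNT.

Answer: 2 28

Derivation:
clock 0: start=9, rate=0.8, needs 60-9 = 51; ticks = ceil(51/0.8) = ceil(63.7500) = 64; reading at tick 64 = 9 + 0.8*64 = 60.2000
clock 1: start=2, rate=1.5, needs 60-2 = 58; ticks = ceil(58/1.5) = ceil(38.6667) = 39; reading at tick 39 = 2 + 1.5*39 = 60.5000
clock 2: start=18, rate=1.5, needs 60-18 = 42; ticks = ceil(42/1.5) = ceil(28.0000) = 28; reading at tick 28 = 18 + 1.5*28 = 60.0000
Minimum tick count = 28; winners = [2]; smallest index = 2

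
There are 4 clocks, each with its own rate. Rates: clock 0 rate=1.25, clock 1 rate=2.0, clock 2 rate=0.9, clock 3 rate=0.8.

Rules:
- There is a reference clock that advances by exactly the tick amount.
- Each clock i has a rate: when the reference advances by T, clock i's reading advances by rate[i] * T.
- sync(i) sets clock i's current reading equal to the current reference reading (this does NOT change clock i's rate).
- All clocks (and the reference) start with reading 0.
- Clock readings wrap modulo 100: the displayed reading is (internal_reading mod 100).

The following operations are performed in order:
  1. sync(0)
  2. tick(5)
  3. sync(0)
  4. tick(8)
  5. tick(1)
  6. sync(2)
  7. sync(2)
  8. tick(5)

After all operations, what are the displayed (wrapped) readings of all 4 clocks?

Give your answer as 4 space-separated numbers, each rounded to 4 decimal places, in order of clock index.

Answer: 22.5000 38.0000 18.5000 15.2000

Derivation:
After op 1 sync(0): ref=0.0000 raw=[0.0000 0.0000 0.0000 0.0000]
After op 2 tick(5): ref=5.0000 raw=[6.2500 10.0000 4.5000 4.0000]
After op 3 sync(0): ref=5.0000 raw=[5.0000 10.0000 4.5000 4.0000]
After op 4 tick(8): ref=13.0000 raw=[15.0000 26.0000 11.7000 10.4000]
After op 5 tick(1): ref=14.0000 raw=[16.2500 28.0000 12.6000 11.2000]
After op 6 sync(2): ref=14.0000 raw=[16.2500 28.0000 14.0000 11.2000]
After op 7 sync(2): ref=14.0000 raw=[16.2500 28.0000 14.0000 11.2000]
After op 8 tick(5): ref=19.0000 raw=[22.5000 38.0000 18.5000 15.2000]
Wrap final raw readings (mod 100): 22.5000 mod 100 = 22.5000; 38.0000 mod 100 = 38.0000; 18.5000 mod 100 = 18.5000; 15.2000 mod 100 = 15.2000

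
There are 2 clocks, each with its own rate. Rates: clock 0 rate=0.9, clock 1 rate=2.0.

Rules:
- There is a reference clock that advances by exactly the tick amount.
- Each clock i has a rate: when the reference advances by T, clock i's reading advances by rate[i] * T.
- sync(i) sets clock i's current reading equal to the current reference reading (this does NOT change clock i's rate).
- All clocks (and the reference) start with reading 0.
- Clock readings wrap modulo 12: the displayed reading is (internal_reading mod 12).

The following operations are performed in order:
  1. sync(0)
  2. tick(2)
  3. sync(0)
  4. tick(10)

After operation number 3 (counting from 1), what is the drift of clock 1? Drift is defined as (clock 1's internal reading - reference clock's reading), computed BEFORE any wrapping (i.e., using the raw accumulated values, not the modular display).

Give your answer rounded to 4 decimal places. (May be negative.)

Answer: 2.0000

Derivation:
After op 1 sync(0): ref=0.0000 raw=[0.0000 0.0000]
After op 2 tick(2): ref=2.0000 raw=[1.8000 4.0000]
After op 3 sync(0): ref=2.0000 raw=[2.0000 4.0000]
Drift of clock 1 after op 3: 4.0000 - 2.0000 = 2.0000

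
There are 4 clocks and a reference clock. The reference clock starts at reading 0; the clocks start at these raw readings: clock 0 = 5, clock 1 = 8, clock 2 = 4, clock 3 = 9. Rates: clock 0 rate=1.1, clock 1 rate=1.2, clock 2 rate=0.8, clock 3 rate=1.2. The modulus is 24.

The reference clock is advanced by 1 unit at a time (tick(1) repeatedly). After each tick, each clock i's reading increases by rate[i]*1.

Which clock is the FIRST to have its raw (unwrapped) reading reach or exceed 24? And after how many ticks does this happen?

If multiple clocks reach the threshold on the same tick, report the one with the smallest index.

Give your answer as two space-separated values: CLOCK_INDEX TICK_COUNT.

Answer: 3 13

Derivation:
clock 0: start=5, rate=1.1, needs 24-5 = 19; ticks = ceil(19/1.1) = ceil(17.2727) = 18; reading at tick 18 = 5 + 1.1*18 = 24.8000
clock 1: start=8, rate=1.2, needs 24-8 = 16; ticks = ceil(16/1.2) = ceil(13.3333) = 14; reading at tick 14 = 8 + 1.2*14 = 24.8000
clock 2: start=4, rate=0.8, needs 24-4 = 20; ticks = ceil(20/0.8) = ceil(25.0000) = 25; reading at tick 25 = 4 + 0.8*25 = 24.0000
clock 3: start=9, rate=1.2, needs 24-9 = 15; ticks = ceil(15/1.2) = ceil(12.5000) = 13; reading at tick 13 = 9 + 1.2*13 = 24.6000
Minimum tick count = 13; winners = [3]; smallest index = 3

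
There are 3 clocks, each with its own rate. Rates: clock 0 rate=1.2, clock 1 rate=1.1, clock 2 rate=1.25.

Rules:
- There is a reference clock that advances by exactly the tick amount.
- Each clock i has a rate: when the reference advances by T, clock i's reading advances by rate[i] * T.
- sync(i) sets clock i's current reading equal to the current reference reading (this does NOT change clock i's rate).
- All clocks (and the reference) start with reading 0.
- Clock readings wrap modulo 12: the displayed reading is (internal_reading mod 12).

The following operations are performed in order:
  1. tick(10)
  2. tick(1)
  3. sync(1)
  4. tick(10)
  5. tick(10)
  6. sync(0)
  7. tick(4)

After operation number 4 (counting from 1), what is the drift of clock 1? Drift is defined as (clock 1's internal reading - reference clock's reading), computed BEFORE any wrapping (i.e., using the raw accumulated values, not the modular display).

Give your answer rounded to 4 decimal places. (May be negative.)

Answer: 1.0000

Derivation:
After op 1 tick(10): ref=10.0000 raw=[12.0000 11.0000 12.5000]
After op 2 tick(1): ref=11.0000 raw=[13.2000 12.1000 13.7500]
After op 3 sync(1): ref=11.0000 raw=[13.2000 11.0000 13.7500]
After op 4 tick(10): ref=21.0000 raw=[25.2000 22.0000 26.2500]
Drift of clock 1 after op 4: 22.0000 - 21.0000 = 1.0000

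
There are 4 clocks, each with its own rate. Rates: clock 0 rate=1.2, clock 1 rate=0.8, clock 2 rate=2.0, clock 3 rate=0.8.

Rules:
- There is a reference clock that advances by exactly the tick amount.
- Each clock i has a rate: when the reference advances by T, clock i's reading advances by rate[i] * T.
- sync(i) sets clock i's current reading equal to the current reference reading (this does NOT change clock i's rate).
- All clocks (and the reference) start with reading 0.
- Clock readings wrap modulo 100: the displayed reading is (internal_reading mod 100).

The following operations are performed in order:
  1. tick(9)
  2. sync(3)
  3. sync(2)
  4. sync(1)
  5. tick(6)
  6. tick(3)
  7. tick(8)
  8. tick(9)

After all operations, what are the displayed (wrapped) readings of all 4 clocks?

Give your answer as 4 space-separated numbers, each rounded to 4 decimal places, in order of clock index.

After op 1 tick(9): ref=9.0000 raw=[10.8000 7.2000 18.0000 7.2000]
After op 2 sync(3): ref=9.0000 raw=[10.8000 7.2000 18.0000 9.0000]
After op 3 sync(2): ref=9.0000 raw=[10.8000 7.2000 9.0000 9.0000]
After op 4 sync(1): ref=9.0000 raw=[10.8000 9.0000 9.0000 9.0000]
After op 5 tick(6): ref=15.0000 raw=[18.0000 13.8000 21.0000 13.8000]
After op 6 tick(3): ref=18.0000 raw=[21.6000 16.2000 27.0000 16.2000]
After op 7 tick(8): ref=26.0000 raw=[31.2000 22.6000 43.0000 22.6000]
After op 8 tick(9): ref=35.0000 raw=[42.0000 29.8000 61.0000 29.8000]
Wrap final raw readings (mod 100): 42.0000 mod 100 = 42.0000; 29.8000 mod 100 = 29.8000; 61.0000 mod 100 = 61.0000; 29.8000 mod 100 = 29.8000

Answer: 42.0000 29.8000 61.0000 29.8000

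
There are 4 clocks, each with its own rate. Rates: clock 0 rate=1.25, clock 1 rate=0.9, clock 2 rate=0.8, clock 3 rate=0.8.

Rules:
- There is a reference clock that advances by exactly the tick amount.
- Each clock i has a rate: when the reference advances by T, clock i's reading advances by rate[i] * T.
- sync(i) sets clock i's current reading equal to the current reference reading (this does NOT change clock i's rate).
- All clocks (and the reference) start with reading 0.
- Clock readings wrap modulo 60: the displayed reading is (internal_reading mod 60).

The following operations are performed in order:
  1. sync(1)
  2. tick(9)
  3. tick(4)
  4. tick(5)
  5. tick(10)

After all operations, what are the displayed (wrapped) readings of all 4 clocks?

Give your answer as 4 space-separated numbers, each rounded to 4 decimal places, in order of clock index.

After op 1 sync(1): ref=0.0000 raw=[0.0000 0.0000 0.0000 0.0000]
After op 2 tick(9): ref=9.0000 raw=[11.2500 8.1000 7.2000 7.2000]
After op 3 tick(4): ref=13.0000 raw=[16.2500 11.7000 10.4000 10.4000]
After op 4 tick(5): ref=18.0000 raw=[22.5000 16.2000 14.4000 14.4000]
After op 5 tick(10): ref=28.0000 raw=[35.0000 25.2000 22.4000 22.4000]
Wrap final raw readings (mod 60): 35.0000 mod 60 = 35.0000; 25.2000 mod 60 = 25.2000; 22.4000 mod 60 = 22.4000; 22.4000 mod 60 = 22.4000

Answer: 35.0000 25.2000 22.4000 22.4000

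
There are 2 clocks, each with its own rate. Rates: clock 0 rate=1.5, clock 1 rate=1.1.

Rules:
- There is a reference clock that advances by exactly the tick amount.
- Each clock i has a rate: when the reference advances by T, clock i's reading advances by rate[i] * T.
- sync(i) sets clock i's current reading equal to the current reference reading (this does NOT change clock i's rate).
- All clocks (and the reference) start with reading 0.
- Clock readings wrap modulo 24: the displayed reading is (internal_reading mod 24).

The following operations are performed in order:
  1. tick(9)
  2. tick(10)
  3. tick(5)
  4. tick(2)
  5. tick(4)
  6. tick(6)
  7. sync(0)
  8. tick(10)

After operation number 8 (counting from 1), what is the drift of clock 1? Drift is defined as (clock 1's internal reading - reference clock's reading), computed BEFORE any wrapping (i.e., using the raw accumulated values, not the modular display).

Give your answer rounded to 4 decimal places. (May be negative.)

After op 1 tick(9): ref=9.0000 raw=[13.5000 9.9000]
After op 2 tick(10): ref=19.0000 raw=[28.5000 20.9000]
After op 3 tick(5): ref=24.0000 raw=[36.0000 26.4000]
After op 4 tick(2): ref=26.0000 raw=[39.0000 28.6000]
After op 5 tick(4): ref=30.0000 raw=[45.0000 33.0000]
After op 6 tick(6): ref=36.0000 raw=[54.0000 39.6000]
After op 7 sync(0): ref=36.0000 raw=[36.0000 39.6000]
After op 8 tick(10): ref=46.0000 raw=[51.0000 50.6000]
Drift of clock 1 after op 8: 50.6000 - 46.0000 = 4.6000

Answer: 4.6000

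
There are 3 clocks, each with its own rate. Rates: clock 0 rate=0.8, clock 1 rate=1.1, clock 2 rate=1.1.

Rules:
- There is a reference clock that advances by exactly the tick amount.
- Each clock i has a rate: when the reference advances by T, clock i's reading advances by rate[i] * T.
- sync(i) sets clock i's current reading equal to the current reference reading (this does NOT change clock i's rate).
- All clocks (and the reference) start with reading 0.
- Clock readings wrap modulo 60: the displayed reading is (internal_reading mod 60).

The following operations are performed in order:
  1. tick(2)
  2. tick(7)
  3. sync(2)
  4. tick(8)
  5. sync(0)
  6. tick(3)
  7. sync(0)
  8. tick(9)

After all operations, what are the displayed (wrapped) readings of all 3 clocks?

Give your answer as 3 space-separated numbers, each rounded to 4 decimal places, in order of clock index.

Answer: 27.2000 31.9000 31.0000

Derivation:
After op 1 tick(2): ref=2.0000 raw=[1.6000 2.2000 2.2000]
After op 2 tick(7): ref=9.0000 raw=[7.2000 9.9000 9.9000]
After op 3 sync(2): ref=9.0000 raw=[7.2000 9.9000 9.0000]
After op 4 tick(8): ref=17.0000 raw=[13.6000 18.7000 17.8000]
After op 5 sync(0): ref=17.0000 raw=[17.0000 18.7000 17.8000]
After op 6 tick(3): ref=20.0000 raw=[19.4000 22.0000 21.1000]
After op 7 sync(0): ref=20.0000 raw=[20.0000 22.0000 21.1000]
After op 8 tick(9): ref=29.0000 raw=[27.2000 31.9000 31.0000]
Wrap final raw readings (mod 60): 27.2000 mod 60 = 27.2000; 31.9000 mod 60 = 31.9000; 31.0000 mod 60 = 31.0000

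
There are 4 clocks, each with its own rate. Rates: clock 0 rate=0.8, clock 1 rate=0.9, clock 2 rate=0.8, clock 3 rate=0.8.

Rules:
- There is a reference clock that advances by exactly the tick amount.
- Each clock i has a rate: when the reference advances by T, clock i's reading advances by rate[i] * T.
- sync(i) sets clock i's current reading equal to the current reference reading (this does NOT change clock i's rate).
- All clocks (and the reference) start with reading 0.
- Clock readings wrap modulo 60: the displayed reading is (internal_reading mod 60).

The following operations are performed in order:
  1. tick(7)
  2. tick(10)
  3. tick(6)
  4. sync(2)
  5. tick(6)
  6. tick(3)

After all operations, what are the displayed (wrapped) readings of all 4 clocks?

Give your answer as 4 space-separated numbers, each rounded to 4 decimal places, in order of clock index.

After op 1 tick(7): ref=7.0000 raw=[5.6000 6.3000 5.6000 5.6000]
After op 2 tick(10): ref=17.0000 raw=[13.6000 15.3000 13.6000 13.6000]
After op 3 tick(6): ref=23.0000 raw=[18.4000 20.7000 18.4000 18.4000]
After op 4 sync(2): ref=23.0000 raw=[18.4000 20.7000 23.0000 18.4000]
After op 5 tick(6): ref=29.0000 raw=[23.2000 26.1000 27.8000 23.2000]
After op 6 tick(3): ref=32.0000 raw=[25.6000 28.8000 30.2000 25.6000]
Wrap final raw readings (mod 60): 25.6000 mod 60 = 25.6000; 28.8000 mod 60 = 28.8000; 30.2000 mod 60 = 30.2000; 25.6000 mod 60 = 25.6000

Answer: 25.6000 28.8000 30.2000 25.6000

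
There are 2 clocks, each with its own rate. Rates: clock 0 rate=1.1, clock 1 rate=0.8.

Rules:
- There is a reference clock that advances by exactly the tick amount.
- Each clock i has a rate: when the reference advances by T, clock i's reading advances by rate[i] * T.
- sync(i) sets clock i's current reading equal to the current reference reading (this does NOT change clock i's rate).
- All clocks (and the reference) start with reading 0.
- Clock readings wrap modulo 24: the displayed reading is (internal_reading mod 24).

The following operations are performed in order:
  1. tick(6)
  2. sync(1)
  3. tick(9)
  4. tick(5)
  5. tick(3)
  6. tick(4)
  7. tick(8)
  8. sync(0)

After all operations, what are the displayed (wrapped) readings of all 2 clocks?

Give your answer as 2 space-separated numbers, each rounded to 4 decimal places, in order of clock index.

After op 1 tick(6): ref=6.0000 raw=[6.6000 4.8000]
After op 2 sync(1): ref=6.0000 raw=[6.6000 6.0000]
After op 3 tick(9): ref=15.0000 raw=[16.5000 13.2000]
After op 4 tick(5): ref=20.0000 raw=[22.0000 17.2000]
After op 5 tick(3): ref=23.0000 raw=[25.3000 19.6000]
After op 6 tick(4): ref=27.0000 raw=[29.7000 22.8000]
After op 7 tick(8): ref=35.0000 raw=[38.5000 29.2000]
After op 8 sync(0): ref=35.0000 raw=[35.0000 29.2000]
Wrap final raw readings (mod 24): 35.0000 mod 24 = 11.0000; 29.2000 mod 24 = 5.2000

Answer: 11.0000 5.2000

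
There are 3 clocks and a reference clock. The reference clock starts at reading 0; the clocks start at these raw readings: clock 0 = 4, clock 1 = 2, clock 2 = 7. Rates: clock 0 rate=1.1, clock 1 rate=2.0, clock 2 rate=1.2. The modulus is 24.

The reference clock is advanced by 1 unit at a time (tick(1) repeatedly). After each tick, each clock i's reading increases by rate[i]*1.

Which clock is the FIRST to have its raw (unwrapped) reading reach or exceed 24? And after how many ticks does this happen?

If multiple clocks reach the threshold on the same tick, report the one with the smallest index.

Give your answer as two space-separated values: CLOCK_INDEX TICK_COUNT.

clock 0: start=4, rate=1.1, needs 24-4 = 20; ticks = ceil(20/1.1) = ceil(18.1818) = 19; reading at tick 19 = 4 + 1.1*19 = 24.9000
clock 1: start=2, rate=2.0, needs 24-2 = 22; ticks = ceil(22/2.0) = ceil(11.0000) = 11; reading at tick 11 = 2 + 2.0*11 = 24.0000
clock 2: start=7, rate=1.2, needs 24-7 = 17; ticks = ceil(17/1.2) = ceil(14.1667) = 15; reading at tick 15 = 7 + 1.2*15 = 25.0000
Minimum tick count = 11; winners = [1]; smallest index = 1

Answer: 1 11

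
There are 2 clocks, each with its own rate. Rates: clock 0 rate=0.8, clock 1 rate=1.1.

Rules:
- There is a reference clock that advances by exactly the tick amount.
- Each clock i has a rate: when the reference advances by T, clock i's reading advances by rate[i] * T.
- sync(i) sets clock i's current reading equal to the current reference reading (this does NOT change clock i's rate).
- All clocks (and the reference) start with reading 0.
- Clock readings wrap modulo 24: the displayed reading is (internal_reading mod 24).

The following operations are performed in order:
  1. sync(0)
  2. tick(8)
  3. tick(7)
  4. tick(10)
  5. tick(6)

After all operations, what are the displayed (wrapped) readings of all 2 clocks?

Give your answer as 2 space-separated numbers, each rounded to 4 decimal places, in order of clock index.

Answer: 0.8000 10.1000

Derivation:
After op 1 sync(0): ref=0.0000 raw=[0.0000 0.0000]
After op 2 tick(8): ref=8.0000 raw=[6.4000 8.8000]
After op 3 tick(7): ref=15.0000 raw=[12.0000 16.5000]
After op 4 tick(10): ref=25.0000 raw=[20.0000 27.5000]
After op 5 tick(6): ref=31.0000 raw=[24.8000 34.1000]
Wrap final raw readings (mod 24): 24.8000 mod 24 = 0.8000; 34.1000 mod 24 = 10.1000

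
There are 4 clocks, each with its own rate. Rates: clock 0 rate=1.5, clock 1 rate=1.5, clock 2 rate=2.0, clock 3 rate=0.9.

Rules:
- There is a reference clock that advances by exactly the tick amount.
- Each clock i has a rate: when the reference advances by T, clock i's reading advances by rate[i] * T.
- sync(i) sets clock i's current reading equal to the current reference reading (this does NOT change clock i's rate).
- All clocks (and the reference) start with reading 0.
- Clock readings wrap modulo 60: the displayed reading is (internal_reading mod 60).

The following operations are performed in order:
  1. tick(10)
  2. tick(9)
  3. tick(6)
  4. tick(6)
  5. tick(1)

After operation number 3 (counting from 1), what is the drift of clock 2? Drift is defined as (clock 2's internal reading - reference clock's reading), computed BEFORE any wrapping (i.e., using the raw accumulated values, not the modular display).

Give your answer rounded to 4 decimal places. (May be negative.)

Answer: 25.0000

Derivation:
After op 1 tick(10): ref=10.0000 raw=[15.0000 15.0000 20.0000 9.0000]
After op 2 tick(9): ref=19.0000 raw=[28.5000 28.5000 38.0000 17.1000]
After op 3 tick(6): ref=25.0000 raw=[37.5000 37.5000 50.0000 22.5000]
Drift of clock 2 after op 3: 50.0000 - 25.0000 = 25.0000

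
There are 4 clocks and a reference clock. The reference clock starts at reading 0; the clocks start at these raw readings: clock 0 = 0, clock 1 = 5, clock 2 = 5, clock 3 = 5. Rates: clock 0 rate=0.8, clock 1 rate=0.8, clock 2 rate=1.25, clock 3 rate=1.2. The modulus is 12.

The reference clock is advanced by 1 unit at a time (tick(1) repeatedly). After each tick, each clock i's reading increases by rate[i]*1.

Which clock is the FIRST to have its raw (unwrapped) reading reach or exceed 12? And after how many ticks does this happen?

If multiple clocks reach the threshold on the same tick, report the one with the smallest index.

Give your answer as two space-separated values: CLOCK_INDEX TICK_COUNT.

clock 0: start=0, rate=0.8, needs 12-0 = 12; ticks = ceil(12/0.8) = ceil(15.0000) = 15; reading at tick 15 = 0 + 0.8*15 = 12.0000
clock 1: start=5, rate=0.8, needs 12-5 = 7; ticks = ceil(7/0.8) = ceil(8.7500) = 9; reading at tick 9 = 5 + 0.8*9 = 12.2000
clock 2: start=5, rate=1.25, needs 12-5 = 7; ticks = ceil(7/1.25) = ceil(5.6000) = 6; reading at tick 6 = 5 + 1.25*6 = 12.5000
clock 3: start=5, rate=1.2, needs 12-5 = 7; ticks = ceil(7/1.2) = ceil(5.8333) = 6; reading at tick 6 = 5 + 1.2*6 = 12.2000
Minimum tick count = 6; winners = [2, 3]; smallest index = 2

Answer: 2 6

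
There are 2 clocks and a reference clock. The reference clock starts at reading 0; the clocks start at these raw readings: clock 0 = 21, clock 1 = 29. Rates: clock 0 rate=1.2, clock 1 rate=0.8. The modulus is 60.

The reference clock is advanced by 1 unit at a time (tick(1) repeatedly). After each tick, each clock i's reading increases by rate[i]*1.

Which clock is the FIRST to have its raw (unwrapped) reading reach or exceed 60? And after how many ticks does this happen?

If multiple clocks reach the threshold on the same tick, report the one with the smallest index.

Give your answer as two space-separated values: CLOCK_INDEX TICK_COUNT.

Answer: 0 33

Derivation:
clock 0: start=21, rate=1.2, needs 60-21 = 39; ticks = ceil(39/1.2) = ceil(32.5000) = 33; reading at tick 33 = 21 + 1.2*33 = 60.6000
clock 1: start=29, rate=0.8, needs 60-29 = 31; ticks = ceil(31/0.8) = ceil(38.7500) = 39; reading at tick 39 = 29 + 0.8*39 = 60.2000
Minimum tick count = 33; winners = [0]; smallest index = 0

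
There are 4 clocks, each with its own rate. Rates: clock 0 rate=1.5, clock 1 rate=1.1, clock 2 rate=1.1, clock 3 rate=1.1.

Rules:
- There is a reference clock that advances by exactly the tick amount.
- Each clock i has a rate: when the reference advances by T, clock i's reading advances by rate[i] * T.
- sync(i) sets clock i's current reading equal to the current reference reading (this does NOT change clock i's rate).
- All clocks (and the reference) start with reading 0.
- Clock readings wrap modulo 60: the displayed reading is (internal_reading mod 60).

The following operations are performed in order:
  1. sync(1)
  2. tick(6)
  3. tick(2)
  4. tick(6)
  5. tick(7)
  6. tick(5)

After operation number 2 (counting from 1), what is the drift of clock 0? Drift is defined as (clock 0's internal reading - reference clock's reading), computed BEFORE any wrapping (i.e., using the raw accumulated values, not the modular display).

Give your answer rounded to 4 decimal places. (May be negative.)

After op 1 sync(1): ref=0.0000 raw=[0.0000 0.0000 0.0000 0.0000]
After op 2 tick(6): ref=6.0000 raw=[9.0000 6.6000 6.6000 6.6000]
Drift of clock 0 after op 2: 9.0000 - 6.0000 = 3.0000

Answer: 3.0000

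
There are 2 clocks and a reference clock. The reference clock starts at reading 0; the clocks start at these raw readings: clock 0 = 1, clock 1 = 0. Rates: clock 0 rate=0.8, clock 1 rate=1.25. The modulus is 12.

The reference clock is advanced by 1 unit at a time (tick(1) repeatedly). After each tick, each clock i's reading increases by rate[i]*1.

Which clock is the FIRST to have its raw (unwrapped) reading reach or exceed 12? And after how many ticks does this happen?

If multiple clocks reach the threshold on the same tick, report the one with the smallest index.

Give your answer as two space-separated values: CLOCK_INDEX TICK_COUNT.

Answer: 1 10

Derivation:
clock 0: start=1, rate=0.8, needs 12-1 = 11; ticks = ceil(11/0.8) = ceil(13.7500) = 14; reading at tick 14 = 1 + 0.8*14 = 12.2000
clock 1: start=0, rate=1.25, needs 12-0 = 12; ticks = ceil(12/1.25) = ceil(9.6000) = 10; reading at tick 10 = 0 + 1.25*10 = 12.5000
Minimum tick count = 10; winners = [1]; smallest index = 1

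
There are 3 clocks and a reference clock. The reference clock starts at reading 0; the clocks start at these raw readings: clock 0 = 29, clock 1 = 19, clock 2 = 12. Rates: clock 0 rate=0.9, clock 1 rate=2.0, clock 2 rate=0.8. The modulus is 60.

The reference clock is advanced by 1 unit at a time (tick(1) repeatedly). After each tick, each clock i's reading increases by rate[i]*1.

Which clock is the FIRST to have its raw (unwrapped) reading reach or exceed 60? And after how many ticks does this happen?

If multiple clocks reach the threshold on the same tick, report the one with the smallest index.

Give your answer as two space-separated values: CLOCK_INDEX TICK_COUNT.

clock 0: start=29, rate=0.9, needs 60-29 = 31; ticks = ceil(31/0.9) = ceil(34.4444) = 35; reading at tick 35 = 29 + 0.9*35 = 60.5000
clock 1: start=19, rate=2.0, needs 60-19 = 41; ticks = ceil(41/2.0) = ceil(20.5000) = 21; reading at tick 21 = 19 + 2.0*21 = 61.0000
clock 2: start=12, rate=0.8, needs 60-12 = 48; ticks = ceil(48/0.8) = ceil(60.0000) = 60; reading at tick 60 = 12 + 0.8*60 = 60.0000
Minimum tick count = 21; winners = [1]; smallest index = 1

Answer: 1 21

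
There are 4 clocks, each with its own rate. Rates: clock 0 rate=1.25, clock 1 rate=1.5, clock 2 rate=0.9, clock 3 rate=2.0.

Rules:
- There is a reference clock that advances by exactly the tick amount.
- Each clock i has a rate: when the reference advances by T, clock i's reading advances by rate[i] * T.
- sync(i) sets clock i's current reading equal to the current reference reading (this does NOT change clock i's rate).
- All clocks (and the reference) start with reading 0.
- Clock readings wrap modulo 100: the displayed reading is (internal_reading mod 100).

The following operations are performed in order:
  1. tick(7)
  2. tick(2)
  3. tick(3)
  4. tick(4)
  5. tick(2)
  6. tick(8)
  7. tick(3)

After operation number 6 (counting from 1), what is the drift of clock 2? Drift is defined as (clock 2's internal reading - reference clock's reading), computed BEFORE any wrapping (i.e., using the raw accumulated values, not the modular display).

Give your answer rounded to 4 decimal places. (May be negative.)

After op 1 tick(7): ref=7.0000 raw=[8.7500 10.5000 6.3000 14.0000]
After op 2 tick(2): ref=9.0000 raw=[11.2500 13.5000 8.1000 18.0000]
After op 3 tick(3): ref=12.0000 raw=[15.0000 18.0000 10.8000 24.0000]
After op 4 tick(4): ref=16.0000 raw=[20.0000 24.0000 14.4000 32.0000]
After op 5 tick(2): ref=18.0000 raw=[22.5000 27.0000 16.2000 36.0000]
After op 6 tick(8): ref=26.0000 raw=[32.5000 39.0000 23.4000 52.0000]
Drift of clock 2 after op 6: 23.4000 - 26.0000 = -2.6000

Answer: -2.6000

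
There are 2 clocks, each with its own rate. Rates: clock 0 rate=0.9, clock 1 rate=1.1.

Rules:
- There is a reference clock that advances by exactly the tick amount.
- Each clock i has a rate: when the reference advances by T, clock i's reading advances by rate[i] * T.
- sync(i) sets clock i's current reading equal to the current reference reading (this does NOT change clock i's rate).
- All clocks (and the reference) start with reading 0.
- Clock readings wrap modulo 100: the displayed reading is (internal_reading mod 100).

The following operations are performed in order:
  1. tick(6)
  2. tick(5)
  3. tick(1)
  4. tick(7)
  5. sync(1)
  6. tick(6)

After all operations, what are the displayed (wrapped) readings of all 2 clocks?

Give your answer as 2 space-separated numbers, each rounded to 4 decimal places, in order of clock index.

After op 1 tick(6): ref=6.0000 raw=[5.4000 6.6000]
After op 2 tick(5): ref=11.0000 raw=[9.9000 12.1000]
After op 3 tick(1): ref=12.0000 raw=[10.8000 13.2000]
After op 4 tick(7): ref=19.0000 raw=[17.1000 20.9000]
After op 5 sync(1): ref=19.0000 raw=[17.1000 19.0000]
After op 6 tick(6): ref=25.0000 raw=[22.5000 25.6000]
Wrap final raw readings (mod 100): 22.5000 mod 100 = 22.5000; 25.6000 mod 100 = 25.6000

Answer: 22.5000 25.6000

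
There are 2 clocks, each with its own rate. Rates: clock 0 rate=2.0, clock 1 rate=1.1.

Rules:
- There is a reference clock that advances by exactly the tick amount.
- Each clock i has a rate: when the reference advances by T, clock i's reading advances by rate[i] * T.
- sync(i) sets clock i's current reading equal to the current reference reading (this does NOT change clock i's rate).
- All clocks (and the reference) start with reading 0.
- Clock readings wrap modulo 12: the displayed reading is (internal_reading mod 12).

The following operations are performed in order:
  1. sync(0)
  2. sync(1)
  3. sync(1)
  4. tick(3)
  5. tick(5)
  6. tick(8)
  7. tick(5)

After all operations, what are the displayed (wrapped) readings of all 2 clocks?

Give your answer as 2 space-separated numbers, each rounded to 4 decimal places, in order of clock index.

After op 1 sync(0): ref=0.0000 raw=[0.0000 0.0000]
After op 2 sync(1): ref=0.0000 raw=[0.0000 0.0000]
After op 3 sync(1): ref=0.0000 raw=[0.0000 0.0000]
After op 4 tick(3): ref=3.0000 raw=[6.0000 3.3000]
After op 5 tick(5): ref=8.0000 raw=[16.0000 8.8000]
After op 6 tick(8): ref=16.0000 raw=[32.0000 17.6000]
After op 7 tick(5): ref=21.0000 raw=[42.0000 23.1000]
Wrap final raw readings (mod 12): 42.0000 mod 12 = 6.0000; 23.1000 mod 12 = 11.1000

Answer: 6.0000 11.1000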